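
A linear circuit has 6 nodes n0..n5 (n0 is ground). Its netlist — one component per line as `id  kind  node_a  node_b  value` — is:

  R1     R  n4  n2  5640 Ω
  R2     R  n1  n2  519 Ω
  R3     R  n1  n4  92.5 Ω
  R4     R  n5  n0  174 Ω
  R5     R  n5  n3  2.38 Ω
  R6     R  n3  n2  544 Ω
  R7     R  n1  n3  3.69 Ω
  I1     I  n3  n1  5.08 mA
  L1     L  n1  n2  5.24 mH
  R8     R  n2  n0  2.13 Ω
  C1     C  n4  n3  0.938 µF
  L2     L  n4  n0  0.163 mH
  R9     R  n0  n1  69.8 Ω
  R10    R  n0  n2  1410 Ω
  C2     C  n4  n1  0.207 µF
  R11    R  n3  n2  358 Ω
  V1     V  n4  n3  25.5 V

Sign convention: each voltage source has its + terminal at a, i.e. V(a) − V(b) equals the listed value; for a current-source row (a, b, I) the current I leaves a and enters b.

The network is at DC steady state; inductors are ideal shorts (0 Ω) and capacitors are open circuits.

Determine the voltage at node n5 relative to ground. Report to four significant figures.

Element admittances at DC:
  Y(R1) = 0.0001773 S between n4,n2
  Y(R2) = 0.001927 S between n1,n2
  Y(R3) = 0.01081 S between n1,n4
  Y(R4) = 0.005747 S between n5,n0
  Y(R5) = 0.4202 S between n5,n3
  Y(R6) = 0.001838 S between n3,n2
  Y(R7) = 0.2710 S between n1,n3
  I1: injects 0.00508 A into n1 (from n3)
  L1: short n1↔n2 (DC inductor)
  Y(R8) = 0.4695 S between n2,n0
  Y(C1) = 0.000 S between n4,n3
  L2: short n4↔n0 (DC inductor)
  Y(R9) = 0.01433 S between n0,n1
  Y(R10) = 0.0007092 S between n0,n2
  Y(C2) = 0.000 S between n4,n1
  Y(R11) = 0.002793 S between n3,n2
  V1: constraint V(n4)−V(n3) = 25.5
Assemble and solve the 8×8 MNA system:
  V(n1)=-9.108  V(n2)=-9.108  V(n3)=-25.50  V(n4)=0.000  V(n5)=-25.16
  i(L1)=-4.208  i(L2)=4.558  i(V1)=-4.658

-25.16 V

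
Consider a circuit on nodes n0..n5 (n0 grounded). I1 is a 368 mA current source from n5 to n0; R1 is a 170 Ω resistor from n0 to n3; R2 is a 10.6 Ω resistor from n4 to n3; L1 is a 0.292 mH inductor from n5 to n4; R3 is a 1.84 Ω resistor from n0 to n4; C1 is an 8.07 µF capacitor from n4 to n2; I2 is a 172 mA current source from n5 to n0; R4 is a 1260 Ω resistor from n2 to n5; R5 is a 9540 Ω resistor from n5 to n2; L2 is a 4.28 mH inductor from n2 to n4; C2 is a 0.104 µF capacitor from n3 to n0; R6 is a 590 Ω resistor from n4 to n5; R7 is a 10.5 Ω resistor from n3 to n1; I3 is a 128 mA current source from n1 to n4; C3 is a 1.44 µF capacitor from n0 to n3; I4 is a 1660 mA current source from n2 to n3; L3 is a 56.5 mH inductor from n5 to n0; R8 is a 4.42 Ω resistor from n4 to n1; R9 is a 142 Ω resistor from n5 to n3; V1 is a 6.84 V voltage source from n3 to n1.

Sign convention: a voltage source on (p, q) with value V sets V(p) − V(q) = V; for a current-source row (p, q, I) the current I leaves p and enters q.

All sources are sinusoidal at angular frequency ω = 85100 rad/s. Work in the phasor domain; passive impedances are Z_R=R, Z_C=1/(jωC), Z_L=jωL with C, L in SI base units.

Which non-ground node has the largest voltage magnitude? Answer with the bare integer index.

5

MNA unknowns: 5 node voltages V₁..V_5 plus 1 source current (V1)
I1: z[5]−=0.368, z[0]+=0.368
R1: Y=0.005882+0.000j on G[0,3]
R2: Y=0.09434+0.000j on G[4,3]
L1: Y=0.000-0.04024j on G[5,4]
R3: Y=0.5435+0.000j on G[0,4]
C1: Y=0.000+0.6868j on G[4,2]
I2: z[5]−=0.172, z[0]+=0.172
R4: Y=0.0007937+0.000j on G[2,5]
R5: Y=0.0001048+0.000j on G[5,2]
L2: Y=0.000-0.002746j on G[2,4]
C2: Y=0.000+0.008850j on G[3,0]
R6: Y=0.001695+0.000j on G[4,5]
R7: Y=0.09524+0.000j on G[3,1]
I3: z[1]−=0.128, z[4]+=0.128
C3: Y=0.000+0.1225j on G[0,3]
I4: z[2]−=1.66, z[3]+=1.66
L3: Y=0.000-0.0002080j on G[5,0]
R8: Y=0.2262+0.000j on G[4,1]
R9: Y=0.007042+0.000j on G[5,3]
V1: row V3−V1=6.84, i_V1 at 3,1
solve → V1=-1.103-3.825j, V2=-1.994+1.083j, V3=5.737-3.825j, V4=-1.976-1.347j, V5=-4.314-12.79j
aux → i_V1=-0.3261-0.5606j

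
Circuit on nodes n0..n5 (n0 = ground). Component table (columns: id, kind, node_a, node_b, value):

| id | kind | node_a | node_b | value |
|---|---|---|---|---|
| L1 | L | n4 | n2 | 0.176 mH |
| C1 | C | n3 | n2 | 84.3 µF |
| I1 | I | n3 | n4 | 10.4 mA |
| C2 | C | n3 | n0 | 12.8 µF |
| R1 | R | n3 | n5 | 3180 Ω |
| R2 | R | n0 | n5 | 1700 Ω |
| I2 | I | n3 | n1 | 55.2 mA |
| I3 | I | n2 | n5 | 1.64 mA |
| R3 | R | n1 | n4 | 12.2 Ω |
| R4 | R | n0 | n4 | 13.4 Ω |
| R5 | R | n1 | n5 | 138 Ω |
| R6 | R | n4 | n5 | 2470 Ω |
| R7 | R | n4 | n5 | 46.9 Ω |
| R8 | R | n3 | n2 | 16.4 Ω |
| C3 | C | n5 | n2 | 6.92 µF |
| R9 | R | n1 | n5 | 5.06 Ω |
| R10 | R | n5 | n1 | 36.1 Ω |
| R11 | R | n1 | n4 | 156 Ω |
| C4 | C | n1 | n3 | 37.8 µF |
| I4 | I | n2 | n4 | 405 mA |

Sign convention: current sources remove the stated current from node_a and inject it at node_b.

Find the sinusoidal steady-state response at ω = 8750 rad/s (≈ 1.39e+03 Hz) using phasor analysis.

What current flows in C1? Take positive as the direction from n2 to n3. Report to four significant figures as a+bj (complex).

MNA unknowns: 5 node voltages V₁..V_5
L1: Y=0.000-0.6494j on G[4,2]
C1: Y=0.000+0.7376j on G[3,2]
I1: z[3]−=0.0104, z[4]+=0.0104
C2: Y=0.000+0.1120j on G[3,0]
R1: Y=0.0003145+0.000j on G[3,5]
R2: Y=0.0005882+0.000j on G[0,5]
I2: z[3]−=0.0552, z[1]+=0.0552
I3: z[2]−=0.00164, z[5]+=0.00164
R3: Y=0.08197+0.000j on G[1,4]
R4: Y=0.07463+0.000j on G[0,4]
R5: Y=0.007246+0.000j on G[1,5]
R6: Y=0.0004049+0.000j on G[4,5]
R7: Y=0.02132+0.000j on G[4,5]
R8: Y=0.06098+0.000j on G[3,2]
C3: Y=0.000+0.06055j on G[5,2]
R9: Y=0.1976+0.000j on G[1,5]
R10: Y=0.02770+0.000j on G[5,1]
R11: Y=0.006410+0.000j on G[1,4]
C4: Y=0.000+0.3307j on G[1,3]
I4: z[2]−=0.405, z[4]+=0.405
solve → V1=-0.1088-0.2833j, V2=-0.4258-0.2384j, V3=-0.3003-0.1663j, V4=-0.2486+0.4530j, V5=-0.1267-0.2908j

0.05314-0.09254j A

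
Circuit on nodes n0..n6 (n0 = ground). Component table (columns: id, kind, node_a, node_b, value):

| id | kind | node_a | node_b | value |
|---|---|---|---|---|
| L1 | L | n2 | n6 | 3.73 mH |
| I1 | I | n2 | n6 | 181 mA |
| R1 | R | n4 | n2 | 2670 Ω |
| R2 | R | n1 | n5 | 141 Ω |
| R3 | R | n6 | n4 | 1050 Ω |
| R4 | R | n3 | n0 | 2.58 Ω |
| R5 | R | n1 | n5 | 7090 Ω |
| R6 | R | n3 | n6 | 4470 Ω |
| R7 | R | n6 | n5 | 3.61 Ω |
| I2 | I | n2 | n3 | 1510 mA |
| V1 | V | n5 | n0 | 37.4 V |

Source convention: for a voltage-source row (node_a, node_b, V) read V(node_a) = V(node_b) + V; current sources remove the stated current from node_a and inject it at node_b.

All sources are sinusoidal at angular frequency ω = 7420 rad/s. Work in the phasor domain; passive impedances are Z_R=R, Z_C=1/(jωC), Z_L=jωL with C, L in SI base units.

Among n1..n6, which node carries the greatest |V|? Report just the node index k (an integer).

2

Apply KCL at each of the 6 non-ground nodes and solve the resulting linear system.
Node n1: branches {R2, R5} → V_1 = 37.40+0.000j
Node n2: branches {L1, I1, R1, I2} → V_2 = 31.58-46.80j
Node n3: branches {R4, R6, I2} → V_3 = 3.912+0.000j
Node n4: branches {R1, R3} → V_4 = 31.83-13.21j
Node n5: branches {R2, R5, R7, V1} → V_5 = 37.40+0.000j
Node n6: branches {L1, I1, R3, R6, R7} → V_6 = 31.93+0.000j
Source currents: i(V1)=-1.516+0.000j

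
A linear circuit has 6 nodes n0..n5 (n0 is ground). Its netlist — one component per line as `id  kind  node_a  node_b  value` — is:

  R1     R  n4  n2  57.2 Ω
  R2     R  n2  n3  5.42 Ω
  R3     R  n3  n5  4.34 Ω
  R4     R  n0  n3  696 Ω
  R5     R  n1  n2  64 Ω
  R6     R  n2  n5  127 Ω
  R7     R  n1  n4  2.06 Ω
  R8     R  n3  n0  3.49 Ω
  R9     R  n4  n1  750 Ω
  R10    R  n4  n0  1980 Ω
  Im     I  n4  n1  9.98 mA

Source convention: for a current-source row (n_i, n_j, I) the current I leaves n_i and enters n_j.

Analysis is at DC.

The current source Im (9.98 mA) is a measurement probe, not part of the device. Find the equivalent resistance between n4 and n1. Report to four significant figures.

Element admittances at DC:
  Y(R1) = 0.01748 S between n4,n2
  Y(R2) = 0.1845 S between n2,n3
  Y(R3) = 0.2304 S between n3,n5
  Y(R4) = 0.001437 S between n0,n3
  Y(R5) = 0.01562 S between n1,n2
  Y(R6) = 0.007874 S between n2,n5
  Y(R7) = 0.4854 S between n1,n4
  Y(R8) = 0.2865 S between n3,n0
  Y(R9) = 0.001333 S between n4,n1
  Y(R10) = 0.0005051 S between n4,n0
  Im: injects 0.00998 A into n1 (from n4)
Assemble and solve the 5×5 MNA system:
  V(n1)=0.01083  V(n2)=4.089e-05  V(n3)=1.636e-05  V(n4)=-0.009329  V(n5)=1.717e-05

R_eq = 2.020 Ω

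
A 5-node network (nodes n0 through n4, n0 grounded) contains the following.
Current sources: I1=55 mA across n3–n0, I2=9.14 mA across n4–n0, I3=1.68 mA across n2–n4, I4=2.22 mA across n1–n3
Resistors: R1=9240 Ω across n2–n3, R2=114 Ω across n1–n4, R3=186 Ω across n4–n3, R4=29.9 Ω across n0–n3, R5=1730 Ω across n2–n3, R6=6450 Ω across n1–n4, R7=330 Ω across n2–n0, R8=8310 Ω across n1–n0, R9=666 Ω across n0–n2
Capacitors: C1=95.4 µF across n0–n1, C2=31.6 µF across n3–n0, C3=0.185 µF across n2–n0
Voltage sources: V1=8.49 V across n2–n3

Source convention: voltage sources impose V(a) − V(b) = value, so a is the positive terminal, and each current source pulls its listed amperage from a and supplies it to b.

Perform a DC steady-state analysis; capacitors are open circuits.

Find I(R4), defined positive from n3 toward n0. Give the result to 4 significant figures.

-0.08989 A

Apply KCL at each of the 4 non-ground nodes and solve the resulting linear system.
Node n1: branches {R2, C1, R6, R8, I4} → V_1 = -4.573
Node n2: branches {R1, R5, R7, I3, R9, C3, V1} → V_2 = 5.802
Node n3: branches {I1, R1, R3, C2, R4, R5, I4, V1} → V_3 = -2.688
Node n4: branches {R2, R3, I2, R6, I3} → V_4 = -4.386
Source currents: i(V1)=-0.03380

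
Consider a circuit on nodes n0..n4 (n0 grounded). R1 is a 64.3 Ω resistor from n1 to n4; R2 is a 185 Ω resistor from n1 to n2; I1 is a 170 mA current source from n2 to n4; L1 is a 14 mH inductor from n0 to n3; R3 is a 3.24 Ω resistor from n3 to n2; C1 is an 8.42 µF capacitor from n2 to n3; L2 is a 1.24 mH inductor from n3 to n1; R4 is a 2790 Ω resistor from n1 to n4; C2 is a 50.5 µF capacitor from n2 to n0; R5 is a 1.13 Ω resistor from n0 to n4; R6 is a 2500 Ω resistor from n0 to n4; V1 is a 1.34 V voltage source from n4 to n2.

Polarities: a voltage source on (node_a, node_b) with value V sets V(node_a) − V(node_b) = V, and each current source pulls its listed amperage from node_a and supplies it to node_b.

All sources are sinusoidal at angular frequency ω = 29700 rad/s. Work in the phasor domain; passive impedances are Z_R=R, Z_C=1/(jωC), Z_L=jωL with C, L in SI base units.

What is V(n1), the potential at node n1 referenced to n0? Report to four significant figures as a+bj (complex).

MNA unknowns: 4 node voltages V₁..V_4 plus 1 source current (V1)
R1: Y=0.01555+0.000j on G[1,4]
R2: Y=0.005405+0.000j on G[1,2]
I1: z[2]−=0.17, z[4]+=0.17
L1: Y=0.000-0.002405j on G[0,3]
R3: Y=0.3086+0.000j on G[3,2]
C1: Y=0.000+0.2501j on G[2,3]
L2: Y=0.000-0.02715j on G[3,1]
R4: Y=0.0003584+0.000j on G[1,4]
C2: Y=0.000+1.500j on G[2,0]
R5: Y=0.8850+0.000j on G[0,4]
R6: Y=0.0004000+0.000j on G[0,4]
V1: row V4−V2=1.34, i_V1 at 4,2
solve → V1=0.01927+1.045j, V2=-0.3471+0.5870j, V3=-0.3400+0.5470j, V4=0.9929+0.5870j
aux → i_V1=-0.7246-0.5124j

0.01927+1.045j V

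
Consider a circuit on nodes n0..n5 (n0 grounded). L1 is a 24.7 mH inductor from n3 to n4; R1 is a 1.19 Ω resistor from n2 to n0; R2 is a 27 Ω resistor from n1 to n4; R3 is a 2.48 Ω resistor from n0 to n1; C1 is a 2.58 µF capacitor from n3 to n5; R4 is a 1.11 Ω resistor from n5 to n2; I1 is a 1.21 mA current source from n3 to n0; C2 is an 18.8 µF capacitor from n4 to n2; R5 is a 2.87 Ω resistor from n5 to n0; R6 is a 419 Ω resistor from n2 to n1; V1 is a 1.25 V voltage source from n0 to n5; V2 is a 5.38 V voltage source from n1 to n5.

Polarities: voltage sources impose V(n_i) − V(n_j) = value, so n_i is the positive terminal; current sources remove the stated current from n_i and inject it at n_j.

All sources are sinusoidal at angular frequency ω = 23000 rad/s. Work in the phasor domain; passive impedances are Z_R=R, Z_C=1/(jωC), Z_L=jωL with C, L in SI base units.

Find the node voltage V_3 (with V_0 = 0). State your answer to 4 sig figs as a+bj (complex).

MNA unknowns: 5 node voltages V₁..V_5 plus 2 source currents (V1, V2)
L1: Y=0.000-0.001760j on G[3,4]
R1: Y=0.8403+0.000j on G[2,0]
R2: Y=0.03704+0.000j on G[1,4]
R3: Y=0.4032+0.000j on G[0,1]
C1: Y=0.000+0.05934j on G[3,5]
R4: Y=0.9009+0.000j on G[5,2]
I1: z[3]−=0.00121, z[0]+=0.00121
C2: Y=0.000+0.4324j on G[4,2]
R5: Y=0.3484+0.000j on G[5,0]
R6: Y=0.002387+0.000j on G[2,1]
V1: row V0−V5=1.25, i_V1 at 0,5
V2: row V1−V5=5.38, i_V2 at 1,5
solve → V1=4.130+0.000j, V2=-0.5413+0.009052j, V3=-1.273+0.03293j, V4=-0.5048-0.3897j, V5=-1.250+0.000j
aux → i_V1=0.7761+0.007607j, i_V2=-1.848-0.01441j

-1.273+0.03293j V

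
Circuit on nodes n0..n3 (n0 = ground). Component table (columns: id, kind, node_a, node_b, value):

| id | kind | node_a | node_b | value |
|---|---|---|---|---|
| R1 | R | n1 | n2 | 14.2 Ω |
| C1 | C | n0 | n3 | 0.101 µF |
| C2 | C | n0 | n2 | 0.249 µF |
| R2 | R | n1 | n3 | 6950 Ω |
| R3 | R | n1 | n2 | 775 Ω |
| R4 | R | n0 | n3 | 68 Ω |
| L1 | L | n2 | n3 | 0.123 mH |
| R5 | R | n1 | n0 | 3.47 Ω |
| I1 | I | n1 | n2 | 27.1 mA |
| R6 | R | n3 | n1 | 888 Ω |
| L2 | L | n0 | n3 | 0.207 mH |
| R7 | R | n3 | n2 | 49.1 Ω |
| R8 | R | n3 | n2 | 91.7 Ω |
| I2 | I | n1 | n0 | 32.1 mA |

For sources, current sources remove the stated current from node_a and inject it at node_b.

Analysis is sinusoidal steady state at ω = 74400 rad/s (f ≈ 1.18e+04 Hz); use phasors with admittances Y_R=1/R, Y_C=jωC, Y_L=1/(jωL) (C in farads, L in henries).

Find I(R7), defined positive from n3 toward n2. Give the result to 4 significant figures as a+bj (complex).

Element admittances at ω=74400 rad/s:
  Y(R1) = 0.07042+0.000j S between n1,n2
  Y(C1) = 0.000+0.007514j S between n0,n3
  Y(C2) = 0.000+0.01853j S between n0,n2
  Y(R2) = 0.0001439+0.000j S between n1,n3
  Y(R3) = 0.001290+0.000j S between n1,n2
  Y(R4) = 0.01471+0.000j S between n0,n3
  Y(L1) = 0.000-0.1093j S between n2,n3
  Y(R5) = 0.2882+0.000j S between n1,n0
  I1: injects 0.0271 A into n2 (from n1)
  Y(R6) = 0.001126+0.000j S between n3,n1
  Y(L2) = 0.000-0.06493j S between n0,n3
  Y(R7) = 0.02037+0.000j S between n3,n2
  Y(R8) = 0.01091+0.000j S between n3,n2
  I2: injects 0.0321 A into n0 (from n1)
Assemble and solve the 3×3 MNA system:
  V(n1)=-0.1221+0.01179j  V(n2)=0.2080+0.05871j  V(n3)=0.1360+0.03802j

-0.001466-0.0004214j A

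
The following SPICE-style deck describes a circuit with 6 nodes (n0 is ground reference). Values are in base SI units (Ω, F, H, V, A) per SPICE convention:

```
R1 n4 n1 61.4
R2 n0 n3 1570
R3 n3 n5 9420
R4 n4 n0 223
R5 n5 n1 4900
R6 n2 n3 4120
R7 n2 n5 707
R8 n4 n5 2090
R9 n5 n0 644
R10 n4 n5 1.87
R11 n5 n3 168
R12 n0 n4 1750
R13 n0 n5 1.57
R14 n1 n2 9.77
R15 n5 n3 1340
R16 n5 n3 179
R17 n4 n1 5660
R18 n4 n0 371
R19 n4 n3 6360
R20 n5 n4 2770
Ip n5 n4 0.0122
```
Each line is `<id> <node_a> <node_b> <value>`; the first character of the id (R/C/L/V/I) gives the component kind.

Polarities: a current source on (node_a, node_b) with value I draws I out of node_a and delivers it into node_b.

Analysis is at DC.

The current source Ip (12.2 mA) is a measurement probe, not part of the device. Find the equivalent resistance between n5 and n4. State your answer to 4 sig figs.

R_eq = 1.835 Ω

Element admittances at DC:
  Y(R1) = 0.01629 S between n4,n1
  Y(R2) = 0.0006369 S between n0,n3
  Y(R3) = 0.0001062 S between n3,n5
  Y(R4) = 0.004484 S between n4,n0
  Y(R5) = 0.0002041 S between n5,n1
  Y(R6) = 0.0002427 S between n2,n3
  Y(R7) = 0.001414 S between n2,n5
  Y(R8) = 0.0004785 S between n4,n5
  Y(R9) = 0.001553 S between n5,n0
  Y(R10) = 0.5348 S between n4,n5
  Y(R11) = 0.005952 S between n5,n3
  Y(R12) = 0.0005714 S between n0,n4
  Y(R13) = 0.6369 S between n0,n5
  Y(R14) = 0.1024 S between n1,n2
  Y(R15) = 0.0007463 S between n5,n3
  Y(R16) = 0.005587 S between n5,n3
  Y(R17) = 0.0001767 S between n4,n1
  Y(R18) = 0.002695 S between n4,n0
  Y(R19) = 0.0001572 S between n4,n3
  Y(R20) = 0.0003610 S between n5,n4
  Ip: injects 0.0122 A into n4 (from n5)
Assemble and solve the 5×5 MNA system:
  V(n1)=0.01988  V(n2)=0.01956  V(n3)=0.0003644  V(n4)=0.02211  V(n5)=-0.0002688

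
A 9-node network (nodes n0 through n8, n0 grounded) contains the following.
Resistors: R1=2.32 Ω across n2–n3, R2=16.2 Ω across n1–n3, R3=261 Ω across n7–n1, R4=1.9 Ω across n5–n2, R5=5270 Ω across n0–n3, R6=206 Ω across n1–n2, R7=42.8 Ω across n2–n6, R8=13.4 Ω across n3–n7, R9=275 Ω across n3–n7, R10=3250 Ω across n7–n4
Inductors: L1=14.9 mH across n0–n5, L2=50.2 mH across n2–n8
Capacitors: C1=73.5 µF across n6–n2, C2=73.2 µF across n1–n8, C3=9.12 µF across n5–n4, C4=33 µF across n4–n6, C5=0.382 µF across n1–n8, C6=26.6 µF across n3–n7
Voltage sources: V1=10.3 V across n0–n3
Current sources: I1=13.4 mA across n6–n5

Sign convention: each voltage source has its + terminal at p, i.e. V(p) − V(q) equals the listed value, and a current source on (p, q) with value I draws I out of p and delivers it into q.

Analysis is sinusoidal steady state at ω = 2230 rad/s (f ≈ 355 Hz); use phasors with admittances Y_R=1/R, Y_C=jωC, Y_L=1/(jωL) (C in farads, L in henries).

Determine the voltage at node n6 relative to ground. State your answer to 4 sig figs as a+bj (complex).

-10.19-0.6712j V

MNA unknowns: 8 node voltages V₁..V_8 plus 1 source current (V1)
R1: Y=0.4310+0.000j on G[2,3]
L1: Y=0.000-0.03010j on G[0,5]
R2: Y=0.06173+0.000j on G[1,3]
C1: Y=0.000+0.1639j on G[6,2]
C2: Y=0.000+0.1632j on G[1,8]
R3: Y=0.003831+0.000j on G[7,1]
R4: Y=0.5263+0.000j on G[5,2]
C3: Y=0.000+0.02034j on G[5,4]
C4: Y=0.000+0.07359j on G[4,6]
L2: Y=0.000-0.008933j on G[2,8]
C5: Y=0.000+0.0008519j on G[1,8]
C6: Y=0.000+0.05932j on G[3,7]
R5: Y=0.0001898+0.000j on G[0,3]
R6: Y=0.004854+0.000j on G[1,2]
R7: Y=0.02336+0.000j on G[2,6]
R8: Y=0.07463+0.000j on G[3,7]
R9: Y=0.003636+0.000j on G[3,7]
R10: Y=0.0003077+0.000j on G[7,4]
V1: row V0−V3=10.3, i_V1 at 0,3
I1: z[6]−=0.0134, z[5]+=0.0134
solve → V1=-10.38-0.07189j, V2=-10.20-0.6951j, V3=-10.30+0.000j, V4=-10.18-0.8017j, V5=-10.12-1.276j, V6=-10.19-0.6712j, V7=-10.31-0.002698j, V8=-10.39-0.03601j
aux → i_V1=-0.04035+0.3045j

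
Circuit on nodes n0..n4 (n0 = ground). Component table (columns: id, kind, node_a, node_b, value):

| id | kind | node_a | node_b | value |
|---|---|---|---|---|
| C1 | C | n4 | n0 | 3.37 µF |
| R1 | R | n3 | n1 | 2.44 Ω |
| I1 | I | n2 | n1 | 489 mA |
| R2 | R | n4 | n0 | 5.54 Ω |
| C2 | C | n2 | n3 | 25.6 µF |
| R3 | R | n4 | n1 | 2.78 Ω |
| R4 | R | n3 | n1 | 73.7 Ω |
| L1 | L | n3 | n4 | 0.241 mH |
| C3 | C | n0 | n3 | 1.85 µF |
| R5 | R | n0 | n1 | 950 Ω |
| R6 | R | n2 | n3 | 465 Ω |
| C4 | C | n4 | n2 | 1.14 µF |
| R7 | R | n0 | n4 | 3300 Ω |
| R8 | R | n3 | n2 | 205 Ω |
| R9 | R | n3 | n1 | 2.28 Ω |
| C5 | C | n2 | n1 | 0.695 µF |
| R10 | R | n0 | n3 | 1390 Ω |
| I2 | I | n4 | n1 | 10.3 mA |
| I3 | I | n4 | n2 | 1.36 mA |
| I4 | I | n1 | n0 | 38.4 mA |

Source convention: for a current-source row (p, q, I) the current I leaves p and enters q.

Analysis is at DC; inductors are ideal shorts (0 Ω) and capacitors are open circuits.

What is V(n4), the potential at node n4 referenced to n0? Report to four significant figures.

-0.2125 V

MNA unknowns: 4 node voltages V₁..V_4 plus 1 source current (L1)
C1: Y=0.000 on G[4,0]
R1: Y=0.4098 on G[3,1]
I1: z[2]−=0.489, z[1]+=0.489
R2: Y=0.1805 on G[4,0]
C2: Y=0.000 on G[2,3]
R3: Y=0.3597 on G[4,1]
R4: Y=0.01357 on G[3,1]
L1: row V3−V4=0, i_L1 at 3,4
C3: Y=0.000 on G[0,3]
R5: Y=0.001053 on G[0,1]
R6: Y=0.002151 on G[2,3]
C4: Y=0.000 on G[4,2]
R7: Y=0.0003030 on G[0,4]
R8: Y=0.004878 on G[3,2]
R9: Y=0.4386 on G[3,1]
C5: Y=0.000 on G[2,1]
R10: Y=0.0007194 on G[0,3]
I2: z[4]−=0.0103, z[1]+=0.0103
I3: z[4]−=0.00136, z[2]+=0.00136
I4: z[1]−=0.0384, z[0]+=0.0384
solve → V1=0.1646, V2=-69.59, V3=-0.2125, V4=-0.2125
aux → i_L1=-0.1624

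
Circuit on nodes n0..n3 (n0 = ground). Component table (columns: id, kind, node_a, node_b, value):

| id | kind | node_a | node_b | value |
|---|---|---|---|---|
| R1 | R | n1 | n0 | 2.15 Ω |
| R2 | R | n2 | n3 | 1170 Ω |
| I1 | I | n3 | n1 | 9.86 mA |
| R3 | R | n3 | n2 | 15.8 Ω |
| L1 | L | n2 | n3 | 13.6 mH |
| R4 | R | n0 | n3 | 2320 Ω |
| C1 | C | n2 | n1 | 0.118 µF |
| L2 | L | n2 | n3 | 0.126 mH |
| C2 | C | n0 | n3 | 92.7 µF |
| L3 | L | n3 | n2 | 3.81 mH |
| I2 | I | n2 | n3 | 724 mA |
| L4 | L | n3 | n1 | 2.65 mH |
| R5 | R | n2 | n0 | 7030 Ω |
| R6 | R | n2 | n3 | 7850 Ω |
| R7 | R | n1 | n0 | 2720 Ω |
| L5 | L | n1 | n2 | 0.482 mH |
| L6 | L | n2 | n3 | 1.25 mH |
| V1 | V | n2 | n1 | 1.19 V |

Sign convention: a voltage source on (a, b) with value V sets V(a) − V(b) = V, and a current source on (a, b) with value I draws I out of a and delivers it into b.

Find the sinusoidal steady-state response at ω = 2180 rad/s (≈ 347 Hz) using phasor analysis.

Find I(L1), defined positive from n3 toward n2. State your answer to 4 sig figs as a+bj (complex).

0.005065-0.0001358j A

Apply KCL at each of the 3 non-ground nodes and solve the resulting linear system.
Node n1: branches {R1, I1, C1, L4, R7, L5, V1} → V_1 = -0.1354-0.4591j
Node n2: branches {R2, R3, L1, C1, L2, L3, I2, R5, R6, L5, L6, V1} → V_2 = 1.055-0.4591j
Node n3: branches {R2, I1, R3, L1, R4, L2, C2, L3, I2, L4, R6, L6} → V_3 = 1.059-0.3090j
Source currents: i(V1)=-0.09890+1.125j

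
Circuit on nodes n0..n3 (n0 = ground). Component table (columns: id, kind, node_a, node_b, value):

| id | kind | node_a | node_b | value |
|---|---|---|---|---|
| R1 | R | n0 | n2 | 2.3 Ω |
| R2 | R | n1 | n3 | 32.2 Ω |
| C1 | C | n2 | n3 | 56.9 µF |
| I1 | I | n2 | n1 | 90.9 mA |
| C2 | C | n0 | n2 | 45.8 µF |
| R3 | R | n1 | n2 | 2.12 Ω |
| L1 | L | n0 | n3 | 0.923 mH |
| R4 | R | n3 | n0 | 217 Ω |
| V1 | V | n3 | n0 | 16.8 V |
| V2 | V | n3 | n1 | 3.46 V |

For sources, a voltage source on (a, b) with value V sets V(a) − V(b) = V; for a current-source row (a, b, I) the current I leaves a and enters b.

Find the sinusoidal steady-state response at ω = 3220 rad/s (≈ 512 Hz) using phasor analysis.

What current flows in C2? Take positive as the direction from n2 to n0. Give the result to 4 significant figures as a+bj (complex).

-0.1171+1.052j A

MNA unknowns: 3 node voltages V₁..V_3 plus 2 source currents (V1, V2)
R1: Y=0.4348+0.000j on G[0,2]
R2: Y=0.03106+0.000j on G[1,3]
C1: Y=0.000+0.1832j on G[2,3]
I1: z[2]−=0.0909, z[1]+=0.0909
C2: Y=0.000+0.1475j on G[0,2]
R3: Y=0.4717+0.000j on G[1,2]
L1: Y=0.000-0.3365j on G[0,3]
R4: Y=0.004608+0.000j on G[3,0]
V1: row V3−V0=16.8, i_V1 at 3,0
V2: row V3−V1=3.46, i_V2 at 3,1
solve → V1=13.34+0.000j, V2=7.131+0.7941j, V3=16.80+0.000j
aux → i_V1=-3.061+4.256j, i_V2=2.730-0.3746j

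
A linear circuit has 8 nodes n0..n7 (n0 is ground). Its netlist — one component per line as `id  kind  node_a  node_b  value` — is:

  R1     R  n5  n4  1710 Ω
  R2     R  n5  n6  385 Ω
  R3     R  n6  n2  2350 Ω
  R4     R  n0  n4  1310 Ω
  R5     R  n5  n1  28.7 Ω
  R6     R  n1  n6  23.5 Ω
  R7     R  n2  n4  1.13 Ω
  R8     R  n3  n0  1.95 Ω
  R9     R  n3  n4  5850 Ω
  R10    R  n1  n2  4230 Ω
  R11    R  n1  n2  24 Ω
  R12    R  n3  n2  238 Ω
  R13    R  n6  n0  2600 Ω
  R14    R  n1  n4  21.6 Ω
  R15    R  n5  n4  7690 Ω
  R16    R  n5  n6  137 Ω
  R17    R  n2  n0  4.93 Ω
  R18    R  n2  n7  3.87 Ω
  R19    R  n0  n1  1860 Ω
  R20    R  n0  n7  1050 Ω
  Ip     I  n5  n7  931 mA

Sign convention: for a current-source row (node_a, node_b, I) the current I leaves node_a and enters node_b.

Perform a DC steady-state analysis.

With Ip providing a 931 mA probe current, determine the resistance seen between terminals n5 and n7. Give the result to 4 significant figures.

MNA unknowns: 7 node voltages V₁..V_7
R1: Y=0.0005848 on G[5,4]
R2: Y=0.002597 on G[5,6]
R3: Y=0.0004255 on G[6,2]
R4: Y=0.0007634 on G[0,4]
R5: Y=0.03484 on G[5,1]
R6: Y=0.04255 on G[1,6]
R7: Y=0.8850 on G[2,4]
R8: Y=0.5128 on G[3,0]
R9: Y=0.0001709 on G[3,4]
R10: Y=0.0002364 on G[1,2]
R11: Y=0.04167 on G[1,2]
R12: Y=0.004202 on G[3,2]
R13: Y=0.0003846 on G[6,0]
R14: Y=0.04630 on G[1,4]
R15: Y=0.0001300 on G[5,4]
R16: Y=0.007299 on G[5,6]
R17: Y=0.2028 on G[2,0]
R18: Y=0.2584 on G[2,7]
R19: Y=0.0005376 on G[0,1]
R20: Y=0.0009524 on G[0,7]
Ip: z[5]−=0.931, z[7]+=0.931
solve → V1=-10.36, V2=0.03871, V3=0.0001488, V4=-0.5013, V5=-31.50, V6=-14.13, V7=3.628

R_eq = 37.74 Ω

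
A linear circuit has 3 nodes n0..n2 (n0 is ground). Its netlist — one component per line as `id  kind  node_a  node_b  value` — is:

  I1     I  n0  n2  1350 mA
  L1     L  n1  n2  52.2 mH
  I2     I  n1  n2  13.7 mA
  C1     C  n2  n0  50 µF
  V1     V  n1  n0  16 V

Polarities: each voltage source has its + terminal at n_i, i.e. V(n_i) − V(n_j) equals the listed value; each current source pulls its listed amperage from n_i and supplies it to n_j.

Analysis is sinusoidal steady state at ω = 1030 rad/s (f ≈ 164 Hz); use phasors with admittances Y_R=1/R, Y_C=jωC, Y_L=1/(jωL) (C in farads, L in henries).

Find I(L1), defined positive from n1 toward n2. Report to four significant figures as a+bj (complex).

0.7709-0.4658j A

Element admittances at ω=1030 rad/s:
  I1: injects 1.35 A into n2 (from n0)
  Y(L1) = 0.000-0.01860j S between n1,n2
  I2: injects 0.0137 A into n2 (from n1)
  Y(C1) = 0.000+0.05150j S between n2,n0
  V1: constraint V(n1)−V(n0) = 16
Assemble and solve the 3×3 MNA system:
  V(n1)=16.00+0.000j  V(n2)=-9.045-41.45j
  i(V1)=-0.7846+0.4658j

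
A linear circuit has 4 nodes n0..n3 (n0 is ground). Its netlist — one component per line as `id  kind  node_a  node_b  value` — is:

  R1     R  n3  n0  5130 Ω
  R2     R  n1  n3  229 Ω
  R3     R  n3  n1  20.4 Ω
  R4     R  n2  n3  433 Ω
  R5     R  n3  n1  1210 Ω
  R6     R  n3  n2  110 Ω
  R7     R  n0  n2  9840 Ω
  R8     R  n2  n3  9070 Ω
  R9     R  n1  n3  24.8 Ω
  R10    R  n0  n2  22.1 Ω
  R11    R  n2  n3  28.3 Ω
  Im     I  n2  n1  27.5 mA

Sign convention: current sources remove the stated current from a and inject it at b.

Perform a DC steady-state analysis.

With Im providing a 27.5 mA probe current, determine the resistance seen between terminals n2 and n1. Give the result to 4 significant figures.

R_eq = 31.84 Ω

Element admittances at DC:
  Y(R1) = 0.0001949 S between n3,n0
  Y(R2) = 0.004367 S between n1,n3
  Y(R3) = 0.04902 S between n3,n1
  Y(R4) = 0.002309 S between n2,n3
  Y(R5) = 0.0008264 S between n3,n1
  Y(R6) = 0.009091 S between n3,n2
  Y(R7) = 0.0001016 S between n0,n2
  Y(R8) = 0.0001103 S between n2,n3
  Y(R9) = 0.04032 S between n1,n3
  Y(R10) = 0.04525 S between n0,n2
  Y(R11) = 0.03534 S between n2,n3
  Im: injects 0.0275 A into n1 (from n2)
Assemble and solve the 3×3 MNA system:
  V(n1)=0.8730  V(n2)=-0.002502  V(n3)=0.5821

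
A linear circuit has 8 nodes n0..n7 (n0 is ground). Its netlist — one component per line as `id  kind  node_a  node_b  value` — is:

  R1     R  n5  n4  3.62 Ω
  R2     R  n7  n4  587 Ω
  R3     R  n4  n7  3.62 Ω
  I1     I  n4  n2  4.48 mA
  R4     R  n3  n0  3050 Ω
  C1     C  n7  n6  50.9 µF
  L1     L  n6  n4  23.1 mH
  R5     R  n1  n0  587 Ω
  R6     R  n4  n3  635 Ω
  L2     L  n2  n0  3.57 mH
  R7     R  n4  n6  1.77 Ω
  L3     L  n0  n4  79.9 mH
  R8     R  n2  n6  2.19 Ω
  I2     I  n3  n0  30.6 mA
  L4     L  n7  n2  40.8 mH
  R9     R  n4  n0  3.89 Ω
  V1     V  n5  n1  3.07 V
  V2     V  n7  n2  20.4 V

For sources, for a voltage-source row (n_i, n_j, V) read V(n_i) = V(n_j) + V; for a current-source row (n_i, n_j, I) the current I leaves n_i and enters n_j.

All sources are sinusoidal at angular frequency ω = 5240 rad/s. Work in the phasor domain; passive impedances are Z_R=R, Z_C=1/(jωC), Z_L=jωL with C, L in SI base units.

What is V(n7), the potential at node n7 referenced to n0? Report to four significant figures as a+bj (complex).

10.10-6.650j V

MNA unknowns: 7 node voltages V₁..V_7 plus 2 source currents (V1, V2)
R1: Y=0.2762+0.000j on G[5,4]
R2: Y=0.001704+0.000j on G[7,4]
R3: Y=0.2762+0.000j on G[4,7]
I1: z[4]−=0.00448, z[2]+=0.00448
R4: Y=0.0003279+0.000j on G[3,0]
C1: Y=0.000+0.2667j on G[7,6]
L1: Y=0.000-0.008261j on G[6,4]
R5: Y=0.001704+0.000j on G[1,0]
R6: Y=0.001575+0.000j on G[4,3]
L2: Y=0.000-0.05346j on G[2,0]
R7: Y=0.5650+0.000j on G[4,6]
L3: Y=0.000-0.002388j on G[0,4]
R8: Y=0.4566+0.000j on G[2,6]
I2: z[3]−=0.0306, z[0]+=0.0306
L4: Y=0.000-0.004677j on G[7,2]
R9: Y=0.2571+0.000j on G[4,0]
V1: row V5−V1=3.07, i_V1 at 5,1
V2: row V7−V2=20.4, i_V2 at 7,2
solve → V1=-1.745-2.101j, V2=-10.30-6.650j, V3=-15.00-1.749j, V4=1.314-2.114j, V5=1.325-2.101j, V6=-2.389-0.9106j, V7=10.10-6.650j
aux → i_V1=-0.002973-0.003579j, i_V2=-3.973-1.975j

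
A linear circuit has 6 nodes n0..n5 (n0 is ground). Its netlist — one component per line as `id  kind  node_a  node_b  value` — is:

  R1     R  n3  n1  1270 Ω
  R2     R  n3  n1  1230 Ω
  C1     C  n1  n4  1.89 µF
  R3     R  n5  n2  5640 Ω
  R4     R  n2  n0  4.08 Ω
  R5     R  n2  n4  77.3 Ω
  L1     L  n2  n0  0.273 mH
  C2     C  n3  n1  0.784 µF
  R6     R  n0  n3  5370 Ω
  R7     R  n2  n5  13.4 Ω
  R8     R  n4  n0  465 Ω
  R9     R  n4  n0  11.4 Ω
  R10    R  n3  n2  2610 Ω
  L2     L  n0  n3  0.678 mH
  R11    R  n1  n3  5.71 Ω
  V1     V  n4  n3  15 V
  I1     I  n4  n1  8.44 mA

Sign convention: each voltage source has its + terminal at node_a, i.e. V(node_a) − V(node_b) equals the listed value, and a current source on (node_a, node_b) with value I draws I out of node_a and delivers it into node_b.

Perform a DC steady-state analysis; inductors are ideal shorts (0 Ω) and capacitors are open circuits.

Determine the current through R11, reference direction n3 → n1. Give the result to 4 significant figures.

MNA unknowns: 5 node voltages V₁..V_5 plus 3 source currents (L1, L2, V1)
R1: Y=0.0007874 on G[3,1]
R2: Y=0.0008130 on G[3,1]
C1: Y=0.000 on G[1,4]
R3: Y=0.0001773 on G[5,2]
R4: Y=0.2451 on G[2,0]
R5: Y=0.01294 on G[2,4]
L1: row V2−V0=0, i_L1 at 2,0
C2: Y=0.000 on G[3,1]
R6: Y=0.0001862 on G[0,3]
R7: Y=0.07463 on G[2,5]
R8: Y=0.002151 on G[4,0]
R9: Y=0.08772 on G[4,0]
R10: Y=0.0003831 on G[3,2]
L2: row V0−V3=0, i_L2 at 0,3
R11: Y=0.1751 on G[1,3]
V1: row V4−V3=15, i_V1 at 4,3
I1: z[4]−=0.00844, z[1]+=0.00844
solve → V1=0.04776, V2=0.000, V3=0.000, V4=15.00, V5=0.000
aux → i_L1=0.1940, i_L2=1.542, i_V1=-1.551

-0.008364 A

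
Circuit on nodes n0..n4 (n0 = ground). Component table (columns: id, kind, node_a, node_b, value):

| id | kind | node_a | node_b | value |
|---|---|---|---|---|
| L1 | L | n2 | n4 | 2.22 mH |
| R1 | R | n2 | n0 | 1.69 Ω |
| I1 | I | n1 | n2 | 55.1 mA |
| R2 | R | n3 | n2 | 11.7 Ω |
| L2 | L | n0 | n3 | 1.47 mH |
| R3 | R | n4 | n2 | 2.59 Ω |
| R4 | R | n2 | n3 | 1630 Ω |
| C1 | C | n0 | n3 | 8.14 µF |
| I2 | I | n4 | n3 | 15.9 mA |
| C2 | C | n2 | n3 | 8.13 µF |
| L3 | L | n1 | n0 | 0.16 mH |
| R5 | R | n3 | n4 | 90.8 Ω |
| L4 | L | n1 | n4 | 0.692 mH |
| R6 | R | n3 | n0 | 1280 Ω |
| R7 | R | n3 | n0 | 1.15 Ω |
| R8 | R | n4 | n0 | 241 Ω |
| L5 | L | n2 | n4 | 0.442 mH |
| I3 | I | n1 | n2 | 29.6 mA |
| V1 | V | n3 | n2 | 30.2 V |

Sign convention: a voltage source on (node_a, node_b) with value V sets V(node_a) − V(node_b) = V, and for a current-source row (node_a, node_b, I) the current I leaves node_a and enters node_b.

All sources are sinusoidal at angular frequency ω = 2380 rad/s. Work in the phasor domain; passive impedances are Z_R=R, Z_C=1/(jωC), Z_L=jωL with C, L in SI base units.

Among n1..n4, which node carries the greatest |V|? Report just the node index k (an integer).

Element admittances at ω=2380 rad/s:
  Y(L1) = 0.000-0.1893j S between n2,n4
  Y(R1) = 0.5917+0.000j S between n2,n0
  I1: injects 0.0551 A into n2 (from n1)
  Y(R2) = 0.08547+0.000j S between n3,n2
  Y(L2) = 0.000-0.2858j S between n0,n3
  Y(R3) = 0.3861+0.000j S between n4,n2
  Y(R4) = 0.0006135+0.000j S between n2,n3
  Y(C1) = 0.000+0.01937j S between n0,n3
  I2: injects 0.0159 A into n3 (from n4)
  Y(C2) = 0.000+0.01935j S between n2,n3
  Y(L3) = 0.000-2.626j S between n1,n0
  Y(R5) = 0.01101+0.000j S between n3,n4
  Y(L4) = 0.000-0.6072j S between n1,n4
  Y(R6) = 0.0007813+0.000j S between n3,n0
  Y(R7) = 0.8696+0.000j S between n3,n0
  Y(R8) = 0.004149+0.000j S between n4,n0
  Y(L5) = 0.000-0.9506j S between n2,n4
  I3: injects 0.0296 A into n2 (from n1)
  V1: constraint V(n3)−V(n2) = 30.2
Assemble and solve the 5×5 MNA system:
  V(n1)=-2.239-0.4216j  V(n2)=-16.90-1.592j  V(n3)=13.30-1.592j  V(n4)=-11.92-2.106j
  i(V1)=-14.02+4.340j

2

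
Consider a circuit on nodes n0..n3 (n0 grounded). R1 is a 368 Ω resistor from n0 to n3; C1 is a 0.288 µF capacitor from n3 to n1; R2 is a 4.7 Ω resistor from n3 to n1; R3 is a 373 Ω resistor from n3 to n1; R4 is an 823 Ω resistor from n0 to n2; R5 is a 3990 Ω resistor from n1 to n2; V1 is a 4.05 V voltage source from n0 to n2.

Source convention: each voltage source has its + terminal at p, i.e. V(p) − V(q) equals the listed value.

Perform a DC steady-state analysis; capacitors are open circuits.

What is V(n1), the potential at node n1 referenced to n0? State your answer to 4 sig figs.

-0.3459 V

Element admittances at DC:
  Y(R1) = 0.002717 S between n0,n3
  Y(C1) = 0.000 S between n3,n1
  Y(R2) = 0.2128 S between n3,n1
  Y(R3) = 0.002681 S between n3,n1
  Y(R4) = 0.001215 S between n0,n2
  Y(R5) = 0.0002506 S between n1,n2
  V1: constraint V(n0)−V(n2) = 4.05
Assemble and solve the 4×4 MNA system:
  V(n1)=-0.3459  V(n2)=-4.050  V(n3)=-0.3416
  i(V1)=-0.005849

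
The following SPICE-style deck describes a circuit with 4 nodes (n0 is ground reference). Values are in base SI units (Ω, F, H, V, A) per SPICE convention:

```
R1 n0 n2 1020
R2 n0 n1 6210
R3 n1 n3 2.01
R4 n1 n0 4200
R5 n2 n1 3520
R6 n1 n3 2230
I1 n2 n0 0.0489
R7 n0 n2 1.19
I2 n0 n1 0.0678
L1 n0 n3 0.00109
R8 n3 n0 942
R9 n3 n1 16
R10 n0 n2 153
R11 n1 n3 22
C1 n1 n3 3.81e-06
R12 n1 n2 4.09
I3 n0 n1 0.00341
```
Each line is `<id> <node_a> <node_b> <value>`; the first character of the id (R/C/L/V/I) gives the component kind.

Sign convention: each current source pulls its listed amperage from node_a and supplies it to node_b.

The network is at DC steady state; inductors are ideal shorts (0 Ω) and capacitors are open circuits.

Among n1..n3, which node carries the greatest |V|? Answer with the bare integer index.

MNA unknowns: 3 node voltages V₁..V_3 plus 1 source current (L1)
R1: Y=0.0009804 on G[0,2]
R2: Y=0.0001610 on G[0,1]
R3: Y=0.4975 on G[1,3]
R4: Y=0.0002381 on G[1,0]
R5: Y=0.0002841 on G[2,1]
R6: Y=0.0004484 on G[1,3]
I1: z[2]−=0.0489, z[0]+=0.0489
R7: Y=0.8403 on G[0,2]
I2: z[0]−=0.0678, z[1]+=0.0678
L1: row V0−V3=0, i_L1 at 0,3
R8: Y=0.001062 on G[3,0]
R9: Y=0.06250 on G[3,1]
R10: Y=0.006536 on G[0,2]
R11: Y=0.04545 on G[1,3]
C1: Y=0.000 on G[1,3]
R12: Y=0.2445 on G[1,2]
I3: z[0]−=0.00341, z[1]+=0.00341
solve → V1=0.07567, V2=-0.02780, V3=0.000
aux → i_L1=-0.04585

1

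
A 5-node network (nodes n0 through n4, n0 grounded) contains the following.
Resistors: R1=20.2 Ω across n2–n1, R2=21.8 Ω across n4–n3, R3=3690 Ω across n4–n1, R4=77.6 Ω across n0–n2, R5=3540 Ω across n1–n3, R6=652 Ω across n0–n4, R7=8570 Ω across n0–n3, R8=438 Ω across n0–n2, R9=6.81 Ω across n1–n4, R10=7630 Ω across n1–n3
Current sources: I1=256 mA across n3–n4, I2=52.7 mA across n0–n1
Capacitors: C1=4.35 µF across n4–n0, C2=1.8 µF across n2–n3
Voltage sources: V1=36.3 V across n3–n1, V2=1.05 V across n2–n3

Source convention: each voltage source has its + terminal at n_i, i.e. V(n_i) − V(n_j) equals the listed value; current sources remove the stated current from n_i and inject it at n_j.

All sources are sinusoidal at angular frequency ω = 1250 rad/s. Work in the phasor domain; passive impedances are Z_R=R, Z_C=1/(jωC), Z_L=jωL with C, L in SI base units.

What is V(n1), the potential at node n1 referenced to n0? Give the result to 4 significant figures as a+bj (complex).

-29.58+6.190j V

Element admittances at ω=1250 rad/s:
  Y(R1) = 0.04950+0.000j S between n2,n1
  Y(R2) = 0.04587+0.000j S between n4,n3
  I1: injects 0.256 A into n4 (from n3)
  Y(R3) = 0.0002710+0.000j S between n4,n1
  Y(R4) = 0.01289+0.000j S between n0,n2
  Y(R5) = 0.0002825+0.000j S between n1,n3
  I2: injects 0.0527 A into n1 (from n0)
  Y(R6) = 0.001534+0.000j S between n0,n4
  Y(R7) = 0.0001167+0.000j S between n0,n3
  Y(R8) = 0.002283+0.000j S between n0,n2
  Y(R9) = 0.1468+0.000j S between n1,n4
  Y(C1) = 0.000+0.005437j S between n4,n0
  Y(C2) = 0.000+0.002250j S between n2,n3
  Y(R10) = 0.0001311+0.000j S between n1,n3
  V1: constraint V(n3)−V(n1) = 36.3
  V2: constraint V(n2)−V(n3) = 1.05
Assemble and solve the 6×6 MNA system:
  V(n1)=-29.58+6.190j  V(n2)=7.767+6.190j  V(n3)=6.717+6.190j  V(n4)=-19.29+6.680j
  i(V1)=-3.431-0.07213j  i(V2)=-1.967-0.09627j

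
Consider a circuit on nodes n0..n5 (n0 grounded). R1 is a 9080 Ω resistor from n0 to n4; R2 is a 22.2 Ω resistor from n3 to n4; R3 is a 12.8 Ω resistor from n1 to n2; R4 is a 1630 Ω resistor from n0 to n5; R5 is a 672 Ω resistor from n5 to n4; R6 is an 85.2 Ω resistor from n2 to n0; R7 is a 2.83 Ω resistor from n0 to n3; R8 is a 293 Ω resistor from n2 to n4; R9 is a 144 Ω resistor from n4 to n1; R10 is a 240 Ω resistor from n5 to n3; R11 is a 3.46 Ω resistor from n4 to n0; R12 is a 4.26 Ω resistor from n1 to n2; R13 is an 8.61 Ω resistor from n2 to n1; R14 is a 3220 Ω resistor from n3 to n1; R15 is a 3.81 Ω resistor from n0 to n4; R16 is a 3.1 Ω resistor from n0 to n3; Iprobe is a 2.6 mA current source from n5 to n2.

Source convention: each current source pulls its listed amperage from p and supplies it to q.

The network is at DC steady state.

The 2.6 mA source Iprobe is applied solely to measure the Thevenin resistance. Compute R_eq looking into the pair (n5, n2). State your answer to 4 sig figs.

R_eq = 205.0 Ω

Element admittances at DC:
  Y(R1) = 0.0001101 S between n0,n4
  Y(R2) = 0.04505 S between n3,n4
  Y(R3) = 0.07812 S between n1,n2
  Y(R4) = 0.0006135 S between n0,n5
  Y(R5) = 0.001488 S between n5,n4
  Y(R6) = 0.01174 S between n2,n0
  Y(R7) = 0.3534 S between n0,n3
  Y(R8) = 0.003413 S between n2,n4
  Y(R9) = 0.006944 S between n4,n1
  Y(R10) = 0.004167 S between n5,n3
  Y(R11) = 0.2890 S between n4,n0
  Y(R12) = 0.2347 S between n1,n2
  Y(R13) = 0.1161 S between n2,n1
  Y(R14) = 0.0003106 S between n3,n1
  Y(R15) = 0.2625 S between n0,n4
  Y(R16) = 0.3226 S between n0,n3
  Iprobe: injects 0.0026 A into n2 (from n5)
Assemble and solve the 5×5 MNA system:
  V(n1)=0.1151  V(n2)=0.1170  V(n3)=-0.002292  V(n4)=0.0007821  V(n5)=-0.4161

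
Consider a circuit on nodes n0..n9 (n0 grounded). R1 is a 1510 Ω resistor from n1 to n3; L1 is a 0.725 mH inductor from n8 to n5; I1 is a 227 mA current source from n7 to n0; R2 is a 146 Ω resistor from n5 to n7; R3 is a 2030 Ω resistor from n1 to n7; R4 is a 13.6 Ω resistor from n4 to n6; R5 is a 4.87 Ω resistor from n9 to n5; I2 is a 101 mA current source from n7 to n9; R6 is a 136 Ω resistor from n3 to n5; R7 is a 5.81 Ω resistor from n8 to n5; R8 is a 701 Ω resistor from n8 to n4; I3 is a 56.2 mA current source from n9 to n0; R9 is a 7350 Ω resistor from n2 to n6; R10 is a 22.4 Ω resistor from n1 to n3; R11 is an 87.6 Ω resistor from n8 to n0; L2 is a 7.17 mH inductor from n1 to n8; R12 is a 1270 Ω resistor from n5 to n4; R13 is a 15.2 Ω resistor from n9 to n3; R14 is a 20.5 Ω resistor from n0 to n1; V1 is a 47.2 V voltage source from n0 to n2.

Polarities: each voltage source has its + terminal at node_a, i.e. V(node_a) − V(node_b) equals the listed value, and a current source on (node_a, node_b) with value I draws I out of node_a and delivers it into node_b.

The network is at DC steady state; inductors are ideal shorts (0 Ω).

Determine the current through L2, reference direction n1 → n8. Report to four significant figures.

0.2167 A

Element admittances at DC:
  Y(R1) = 0.0006623 S between n1,n3
  L1: short n8↔n5 (DC inductor)
  I1: injects 0.227 A into n0 (from n7)
  Y(R2) = 0.006849 S between n5,n7
  Y(R3) = 0.0004926 S between n1,n7
  Y(R4) = 0.07353 S between n4,n6
  Y(R5) = 0.2053 S between n9,n5
  I2: injects 0.101 A into n9 (from n7)
  Y(R6) = 0.007353 S between n3,n5
  Y(R7) = 0.1721 S between n8,n5
  Y(R8) = 0.001427 S between n8,n4
  I3: injects 0.0562 A into n0 (from n9)
  Y(R9) = 0.0001361 S between n2,n6
  Y(R10) = 0.04464 S between n1,n3
  Y(R11) = 0.01142 S between n8,n0
  L2: short n1↔n8 (DC inductor)
  Y(R12) = 0.0007874 S between n5,n4
  Y(R13) = 0.06579 S between n9,n3
  Y(R14) = 0.04878 S between n0,n1
  V1: constraint V(n0)−V(n2) = 47.2
Assemble and solve the 12×12 MNA system:
  V(n1)=-4.795  V(n2)=-47.20  V(n3)=-4.689  V(n4)=-7.246  V(n5)=-4.795  V(n6)=-7.319  V(n7)=-49.47  V(n8)=-4.795  V(n9)=-4.604
  i(L1)=0.2679  i(L2)=0.2167  i(V1)=-0.005426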